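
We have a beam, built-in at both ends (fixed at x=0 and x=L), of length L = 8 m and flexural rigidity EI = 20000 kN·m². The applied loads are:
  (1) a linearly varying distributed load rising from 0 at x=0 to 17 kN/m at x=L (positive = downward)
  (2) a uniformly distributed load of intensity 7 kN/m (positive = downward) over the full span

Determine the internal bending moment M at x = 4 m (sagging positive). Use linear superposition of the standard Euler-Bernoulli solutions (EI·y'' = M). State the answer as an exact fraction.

M(4) = 124/3 kN·m

Load 1 — triangular load w₀=17 kN/m (0→w₀ over full span):
  M_1 = 3w₀Lx/20 - w₀L²/30 - w₀x³/(6L) = 3·17·8·4/20 - 17·8²/30 - 17·4³/(6·8) = 68/3 kN·m
Load 2 — uniform load w=7 kN/m over full span:
  M_2 = wLx/2 - wL²/12 - wx²/2 = 7·8·4/2 - 7·8²/12 - 7·4²/2 = 56/3 kN·m
Superposition: M = Σ M_i = 124/3 kN·m ≈ 41.333333 kN·m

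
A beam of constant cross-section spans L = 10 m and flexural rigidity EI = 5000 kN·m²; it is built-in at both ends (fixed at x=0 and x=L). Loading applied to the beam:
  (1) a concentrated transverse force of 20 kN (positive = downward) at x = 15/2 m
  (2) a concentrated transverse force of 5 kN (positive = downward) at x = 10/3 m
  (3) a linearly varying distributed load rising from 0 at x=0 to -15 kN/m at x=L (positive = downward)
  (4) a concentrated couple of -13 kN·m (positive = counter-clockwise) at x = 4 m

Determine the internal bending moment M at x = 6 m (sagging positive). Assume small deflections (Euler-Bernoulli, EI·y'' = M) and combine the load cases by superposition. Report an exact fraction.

Load 1 — point force P=20 kN at a=15/2 m (b=L-a=5/2):
  M_1 = Pb²(3a+b)x/L³ - Pab²/L²  [x≤a] = 20·(5/2)²·(3·(15/2)+(5/2))·6/10³ - 20·(15/2)·(5/2)²/10² = 75/8 kN·m
Load 2 — point force P=5 kN at a=10/3 m (b=L-a=20/3):
  M_2 = Pa²(a+3b)(L-x)/L³ - Pa²b/L²  [x>a] = 5·(10/3)²·((10/3)+3·(20/3))·(10-6)/10³ - 5·(10/3)²·(20/3)/10² = 40/27 kN·m
Load 3 — triangular load w₀=-15 kN/m (0→w₀ over full span):
  M_3 = 3w₀Lx/20 - w₀L²/30 - w₀x³/(6L) = 3·(-15)·10·6/20 - (-15)·10²/30 - (-15)·6³/(6·10) = -31 kN·m
Load 4 — applied couple M₀=-13 kN·m at a=4 m (b=L-a=6):
  M_4 = R_Ax - M_A - M₀  [x>a] with R_A=-234/125, M_A=-39/25 = (-234/125)·6 - (-39/25) - (-13) = 416/125 kN·m
Superposition: M = Σ M_i = -454019/27000 kN·m ≈ -16.815519 kN·m

M(6) = -454019/27000 kN·m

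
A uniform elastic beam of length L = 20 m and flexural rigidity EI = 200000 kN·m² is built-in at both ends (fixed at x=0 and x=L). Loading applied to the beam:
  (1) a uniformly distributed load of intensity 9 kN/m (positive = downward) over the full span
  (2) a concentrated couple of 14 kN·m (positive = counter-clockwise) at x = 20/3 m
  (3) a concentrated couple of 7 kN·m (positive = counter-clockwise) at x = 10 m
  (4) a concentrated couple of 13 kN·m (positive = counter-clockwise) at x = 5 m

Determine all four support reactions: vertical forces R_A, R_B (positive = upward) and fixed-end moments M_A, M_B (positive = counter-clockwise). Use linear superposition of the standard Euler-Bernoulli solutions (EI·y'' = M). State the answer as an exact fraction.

R_A = 44251/480 kN, M_A = 4789/16 kN·m, R_B = 42149/480 kN, M_B = -13897/48 kN·m

Load 1 — uniform load w=9 kN/m over full span:
  R_A = wL/2 = 9·20/2 = 90 kN
  M_A = wL²/12 = 9·20²/12 = 300 kN·m
  R_B = wL/2 = 9·20/2 = 90 kN
  M_B = -wL²/12 = -9·20²/12 = -300 kN·m
Load 2 — applied couple M₀=14 kN·m at a=20/3 m (b=L-a=40/3):
  R_A = 6M₀ab/L³ = 6·14·(20/3)·(40/3)/20³ = 14/15 kN
  M_A = M₀b(2a-b)/L² = 14·(40/3)·(2·(20/3)-(40/3))/20² = 0 kN·m
  R_B = -6M₀ab/L³ = -6·14·(20/3)·(40/3)/20³ = -14/15 kN
  M_B = M₀a(2b-a)/L² = 14·(20/3)·(2·(40/3)-(20/3))/20² = 14/3 kN·m
Load 3 — applied couple M₀=7 kN·m at a=10 m (b=L-a=10):
  R_A = 6M₀ab/L³ = 6·7·10·10/20³ = 21/40 kN
  M_A = M₀b(2a-b)/L² = 7·10·(2·10-10)/20² = 7/4 kN·m
  R_B = -6M₀ab/L³ = -6·7·10·10/20³ = -21/40 kN
  M_B = M₀a(2b-a)/L² = 7·10·(2·10-10)/20² = 7/4 kN·m
Load 4 — applied couple M₀=13 kN·m at a=5 m (b=L-a=15):
  R_A = 6M₀ab/L³ = 6·13·5·15/20³ = 117/160 kN
  M_A = M₀b(2a-b)/L² = 13·15·(2·5-15)/20² = -39/16 kN·m
  R_B = -6M₀ab/L³ = -6·13·5·15/20³ = -117/160 kN
  M_B = M₀a(2b-a)/L² = 13·5·(2·15-5)/20² = 65/16 kN·m
Superposition: R_A = 44251/480 kN, M_A = 4789/16 kN·m, R_B = 42149/480 kN, M_B = -13897/48 kN·m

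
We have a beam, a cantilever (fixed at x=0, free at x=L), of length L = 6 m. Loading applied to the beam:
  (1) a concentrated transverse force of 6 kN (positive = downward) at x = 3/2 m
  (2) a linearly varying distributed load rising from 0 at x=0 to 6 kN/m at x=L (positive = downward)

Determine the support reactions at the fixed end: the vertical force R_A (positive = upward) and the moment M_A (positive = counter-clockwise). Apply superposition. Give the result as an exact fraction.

Load 1 — point force P=6 kN at a=3/2 m (b=L-a=9/2):
  R_A = P = 6 kN
  M_A = Pa = 6·(3/2) = 9 kN·m
Load 2 — triangular load w₀=6 kN/m (0→w₀ over full span):
  R_A = w₀L/2 = 6·6/2 = 18 kN
  M_A = w₀L²/3 = 6·6²/3 = 72 kN·m
Superposition: R_A = 24 kN, M_A = 81 kN·m

R_A = 24 kN, M_A = 81 kN·m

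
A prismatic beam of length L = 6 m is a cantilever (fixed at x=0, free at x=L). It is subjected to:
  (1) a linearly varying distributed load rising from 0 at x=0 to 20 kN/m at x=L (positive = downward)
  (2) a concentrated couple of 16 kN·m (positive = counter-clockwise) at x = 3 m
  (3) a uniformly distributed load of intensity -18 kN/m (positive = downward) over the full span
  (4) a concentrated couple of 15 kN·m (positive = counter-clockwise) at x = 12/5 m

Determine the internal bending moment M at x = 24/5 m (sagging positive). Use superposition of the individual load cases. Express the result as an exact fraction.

M(24/5) = -12/25 kN·m

Load 1 — triangular load w₀=20 kN/m (0→w₀ over full span):
  M_1 = w₀Lx/2 - w₀L²/3 - w₀x³/(6L) = 20·6·(24/5)/2 - 20·6²/3 - 20·(24/5)³/(6·6) = -336/25 kN·m
Load 2 — applied couple M₀=16 kN·m at a=3 m (b=L-a=3):
  M_2 = 0  [x>a] = 0 kN·m
Load 3 — uniform load w=-18 kN/m over full span:
  M_3 = -w(L-x)²/2 = -(-18)·(6-(24/5))²/2 = 324/25 kN·m
Load 4 — applied couple M₀=15 kN·m at a=12/5 m (b=L-a=18/5):
  M_4 = 0  [x>a] = 0 kN·m
Superposition: M = Σ M_i = -12/25 kN·m ≈ -0.480000 kN·m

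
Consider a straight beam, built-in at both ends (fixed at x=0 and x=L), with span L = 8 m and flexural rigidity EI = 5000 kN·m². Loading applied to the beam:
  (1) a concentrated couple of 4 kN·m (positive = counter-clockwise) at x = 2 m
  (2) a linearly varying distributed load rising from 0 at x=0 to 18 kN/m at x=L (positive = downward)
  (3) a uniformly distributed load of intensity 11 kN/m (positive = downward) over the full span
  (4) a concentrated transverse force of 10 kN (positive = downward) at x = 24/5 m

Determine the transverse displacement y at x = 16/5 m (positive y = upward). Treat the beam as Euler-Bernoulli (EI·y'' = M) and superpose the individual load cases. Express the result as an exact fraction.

y(16/5) = -1225399/29296875 m

Load 1 — applied couple M₀=4 kN·m at a=2 m (b=L-a=6):
  y_1 = (R_Ax³/6 - M_Ax²/2 - M₀(x-a)²/2)/EI  [x>a] with R_A=9/16, M_A=-3/4 = ((9/16)·(16/5)³/6 - (-3/4)·(16/5)²/2 - 4·((16/5)-2)²/2)/5000 = 63/78125 m
Load 2 — triangular load w₀=18 kN/m (0→w₀ over full span):
  y_2 = -w₀x²(L-x)²(x+2L)/(120LEI) = -18·(16/5)²·(8-(16/5))²·((16/5)+2·8)/(120·8·5000) = -165888/9765625 m
Load 3 — uniform load w=11 kN/m over full span:
  y_3 = -wx²(L-x)²/(24EI) = -11·(16/5)²·(8-(16/5))²/(24·5000) = -8448/390625 m
Load 4 — point force P=10 kN at a=24/5 m (b=L-a=16/5):
  y_4 = -Pb²x²(3aL-(3a+b)x)/(6L³EI)  [x≤a] = -10·(16/5)²·(16/5)²·(3·(24/5)·8-(3·(24/5)+(16/5))·(16/5))/(6·8³·5000) = -23552/5859375 m
Superposition: y = Σ y_i = -1225399/29296875 m ≈ -0.041827 m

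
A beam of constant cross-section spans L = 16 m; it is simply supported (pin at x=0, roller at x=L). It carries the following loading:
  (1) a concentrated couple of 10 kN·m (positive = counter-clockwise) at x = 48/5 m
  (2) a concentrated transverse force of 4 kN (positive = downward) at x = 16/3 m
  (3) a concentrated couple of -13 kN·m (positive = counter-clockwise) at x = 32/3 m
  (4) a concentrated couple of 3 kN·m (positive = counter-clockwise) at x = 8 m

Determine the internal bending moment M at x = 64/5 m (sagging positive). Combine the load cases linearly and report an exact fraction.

M(64/5) = 64/15 kN·m

Load 1 — applied couple M₀=10 kN·m at a=48/5 m (b=L-a=32/5):
  M_1 = M₀x/L - M₀  [x>a] = 10·(64/5)/16 - 10 = -2 kN·m
Load 2 — point force P=4 kN at a=16/3 m (b=L-a=32/3):
  M_2 = Pa(L-x)/L  [x>a] = 4·(16/3)·(16-(64/5))/16 = 64/15 kN·m
Load 3 — applied couple M₀=-13 kN·m at a=32/3 m (b=L-a=16/3):
  M_3 = M₀x/L - M₀  [x>a] = (-13)·(64/5)/16 - (-13) = 13/5 kN·m
Load 4 — applied couple M₀=3 kN·m at a=8 m (b=L-a=8):
  M_4 = M₀x/L - M₀  [x>a] = 3·(64/5)/16 - 3 = -3/5 kN·m
Superposition: M = Σ M_i = 64/15 kN·m ≈ 4.266667 kN·m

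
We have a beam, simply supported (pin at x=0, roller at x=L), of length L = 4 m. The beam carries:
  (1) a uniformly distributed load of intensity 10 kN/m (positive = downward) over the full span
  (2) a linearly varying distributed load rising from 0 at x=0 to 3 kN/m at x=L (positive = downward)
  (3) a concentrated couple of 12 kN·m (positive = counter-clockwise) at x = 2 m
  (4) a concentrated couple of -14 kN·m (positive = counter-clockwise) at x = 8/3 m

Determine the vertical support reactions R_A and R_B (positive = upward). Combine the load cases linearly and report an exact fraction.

R_A = 43/2 kN, R_B = 49/2 kN

Load 1 — uniform load w=10 kN/m over full span:
  R_A = wL/2 = 10·4/2 = 20 kN
  R_B = wL/2 = 10·4/2 = 20 kN
Load 2 — triangular load w₀=3 kN/m (0→w₀ over full span):
  R_A = w₀L/6 = 3·4/6 = 2 kN
  R_B = w₀L/3 = 3·4/3 = 4 kN
Load 3 — applied couple M₀=12 kN·m at a=2 m (b=L-a=2):
  R_A = M₀/L = 12/4 = 3 kN
  R_B = -M₀/L = -12/4 = -3 kN
Load 4 — applied couple M₀=-14 kN·m at a=8/3 m (b=L-a=4/3):
  R_A = M₀/L = (-14)/4 = -7/2 kN
  R_B = -M₀/L = -(-14)/4 = 7/2 kN
Superposition: R_A = 43/2 kN, R_B = 49/2 kN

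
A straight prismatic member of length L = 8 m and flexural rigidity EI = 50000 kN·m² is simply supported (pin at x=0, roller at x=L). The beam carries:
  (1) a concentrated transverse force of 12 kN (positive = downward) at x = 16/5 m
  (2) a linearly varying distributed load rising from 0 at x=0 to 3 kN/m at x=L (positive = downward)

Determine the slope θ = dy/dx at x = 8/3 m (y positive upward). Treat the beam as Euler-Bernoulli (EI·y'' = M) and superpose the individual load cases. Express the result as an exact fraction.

θ(8/3) = -25304/31640625 rad

Load 1 — point force P=12 kN at a=16/5 m (b=L-a=24/5):
  θ_1 = -Pb(L²-b²-3x²)/(6LEI)  [x≤a] = -12·(24/5)·(8²-(24/5)²-3·(8/3)²)/(6·8·50000) = -184/390625 rad
Load 2 — triangular load w₀=3 kN/m (0→w₀ over full span):
  θ_2 = -w₀(7L⁴-30L²x²+15x⁴)/(360LEI) = -3·(7·8⁴-30·8²·(8/3)²+15·(8/3)⁴)/(360·8·50000) = -416/1265625 rad
Superposition: θ = Σ θ_i = -25304/31640625 rad ≈ -0.000800 rad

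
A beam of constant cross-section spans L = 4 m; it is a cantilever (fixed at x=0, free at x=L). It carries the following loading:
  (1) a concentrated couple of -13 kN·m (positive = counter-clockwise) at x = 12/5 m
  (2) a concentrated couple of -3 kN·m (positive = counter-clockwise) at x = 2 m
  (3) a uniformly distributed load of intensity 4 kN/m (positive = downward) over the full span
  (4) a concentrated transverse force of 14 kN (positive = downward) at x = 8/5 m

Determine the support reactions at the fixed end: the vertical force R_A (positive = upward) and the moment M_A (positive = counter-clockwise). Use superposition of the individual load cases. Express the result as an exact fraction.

R_A = 30 kN, M_A = 352/5 kN·m

Load 1 — applied couple M₀=-13 kN·m at a=12/5 m (b=L-a=8/5):
  R_A = 0 kN
  M_A = -M₀ = -(-13) = 13 kN·m
Load 2 — applied couple M₀=-3 kN·m at a=2 m (b=L-a=2):
  R_A = 0 kN
  M_A = -M₀ = -(-3) = 3 kN·m
Load 3 — uniform load w=4 kN/m over full span:
  R_A = wL = 4·4 = 16 kN
  M_A = wL²/2 = 4·4²/2 = 32 kN·m
Load 4 — point force P=14 kN at a=8/5 m (b=L-a=12/5):
  R_A = P = 14 kN
  M_A = Pa = 14·(8/5) = 112/5 kN·m
Superposition: R_A = 30 kN, M_A = 352/5 kN·m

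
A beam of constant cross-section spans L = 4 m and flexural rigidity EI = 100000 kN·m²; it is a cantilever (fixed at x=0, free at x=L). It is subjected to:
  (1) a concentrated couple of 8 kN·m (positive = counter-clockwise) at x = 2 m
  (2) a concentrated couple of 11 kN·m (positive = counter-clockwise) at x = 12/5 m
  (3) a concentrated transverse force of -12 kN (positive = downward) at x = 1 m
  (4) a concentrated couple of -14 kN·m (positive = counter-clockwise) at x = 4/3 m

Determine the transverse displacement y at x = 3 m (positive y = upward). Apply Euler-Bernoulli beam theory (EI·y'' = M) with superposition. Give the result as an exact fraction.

y(3) = 2923/5625000 m

Load 1 — applied couple M₀=8 kN·m at a=2 m (b=L-a=2):
  y_1 = M₀a(2x-a)/(2EI)  [x>a] = 8·2·(2·3-2)/(2·100000) = 1/3125 m
Load 2 — applied couple M₀=11 kN·m at a=12/5 m (b=L-a=8/5):
  y_2 = M₀a(2x-a)/(2EI)  [x>a] = 11·(12/5)·(2·3-(12/5))/(2·100000) = 297/625000 m
Load 3 — point force P=-12 kN at a=1 m (b=L-a=3):
  y_3 = -Pa²(3x-a)/(6EI)  [x>a] = -(-12)·1²·(3·3-1)/(6·100000) = 1/6250 m
Load 4 — applied couple M₀=-14 kN·m at a=4/3 m (b=L-a=8/3):
  y_4 = M₀a(2x-a)/(2EI)  [x>a] = (-14)·(4/3)·(2·3-(4/3))/(2·100000) = -49/112500 m
Superposition: y = Σ y_i = 2923/5625000 m ≈ 0.000520 m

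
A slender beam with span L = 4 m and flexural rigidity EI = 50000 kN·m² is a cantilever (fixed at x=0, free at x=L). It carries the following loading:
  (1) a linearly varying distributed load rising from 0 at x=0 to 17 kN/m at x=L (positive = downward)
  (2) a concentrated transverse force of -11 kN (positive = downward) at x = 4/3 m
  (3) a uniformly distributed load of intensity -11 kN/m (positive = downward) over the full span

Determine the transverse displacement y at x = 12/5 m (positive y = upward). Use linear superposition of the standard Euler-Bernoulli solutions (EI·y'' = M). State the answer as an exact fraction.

y(12/5) = 62276/3955078125 m

Load 1 — triangular load w₀=17 kN/m (0→w₀ over full span):
  y_1 = (w₀Lx³/12-w₀L²x²/6-w₀x⁵/(120L))/EI = (17·4·(12/5)³/12-17·4²·(12/5)²/6-17·(12/5)⁵/(120·4))/50000 = -181254/48828125 m
Load 2 — point force P=-11 kN at a=4/3 m (b=L-a=8/3):
  y_2 = -Pa²(3x-a)/(6EI)  [x>a] = -(-11)·(4/3)²·(3·(12/5)-(4/3))/(6·50000) = 484/1265625 m
Load 3 — uniform load w=-11 kN/m over full span:
  y_3 = -wx²(x²-4Lx+6L²)/(24EI) = -(-11)·(12/5)²·((12/5)²-4·4·(12/5)+6·4²)/(24·50000) = 6534/1953125 m
Superposition: y = Σ y_i = 62276/3955078125 m ≈ 0.000016 m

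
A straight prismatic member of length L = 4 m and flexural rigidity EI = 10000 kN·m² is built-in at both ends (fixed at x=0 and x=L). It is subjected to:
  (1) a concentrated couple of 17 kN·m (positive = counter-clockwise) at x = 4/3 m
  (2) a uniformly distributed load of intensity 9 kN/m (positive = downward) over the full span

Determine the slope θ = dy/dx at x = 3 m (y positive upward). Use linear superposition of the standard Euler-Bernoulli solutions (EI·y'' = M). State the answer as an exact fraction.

θ(3) = 1/6000 rad

Load 1 — applied couple M₀=17 kN·m at a=4/3 m (b=L-a=8/3):
  θ_1 = (R_Ax²/2 - M_Ax - M₀(x-a))/EI  [x>a] with R_A=17/3, M_A=0 = ((17/3)·3²/2 - 0·3 - 17·(3-(4/3)))/10000 = -17/60000 rad
Load 2 — uniform load w=9 kN/m over full span:
  θ_2 = -wx(L-x)(L-2x)/(12EI) = -9·3·(4-3)·(4-2·3)/(12·10000) = 9/20000 rad
Superposition: θ = Σ θ_i = 1/6000 rad ≈ 0.000167 rad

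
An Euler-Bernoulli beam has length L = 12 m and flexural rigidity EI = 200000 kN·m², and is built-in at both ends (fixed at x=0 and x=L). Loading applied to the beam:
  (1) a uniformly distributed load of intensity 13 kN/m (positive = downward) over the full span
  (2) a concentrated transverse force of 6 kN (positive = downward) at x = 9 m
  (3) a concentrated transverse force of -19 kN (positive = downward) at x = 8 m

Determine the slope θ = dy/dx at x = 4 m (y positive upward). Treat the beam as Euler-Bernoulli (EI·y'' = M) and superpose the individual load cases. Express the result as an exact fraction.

θ(4) = -1573/2700000 rad

Load 1 — uniform load w=13 kN/m over full span:
  θ_1 = -wx(L-x)(L-2x)/(12EI) = -13·4·(12-4)·(12-2·4)/(12·200000) = -13/18750 rad
Load 2 — point force P=6 kN at a=9 m (b=L-a=3):
  θ_2 = -Pb²x(2aL-(3a+b)x)/(2L³EI)  [x≤a] = -6·3²·4·(2·9·12-(3·9+3)·4)/(2·12³·200000) = -3/100000 rad
Load 3 — point force P=-19 kN at a=8 m (b=L-a=4):
  θ_3 = -Pb²x(2aL-(3a+b)x)/(2L³EI)  [x≤a] = -(-19)·4²·4·(2·8·12-(3·8+4)·4)/(2·12³·200000) = 19/135000 rad
Superposition: θ = Σ θ_i = -1573/2700000 rad ≈ -0.000583 rad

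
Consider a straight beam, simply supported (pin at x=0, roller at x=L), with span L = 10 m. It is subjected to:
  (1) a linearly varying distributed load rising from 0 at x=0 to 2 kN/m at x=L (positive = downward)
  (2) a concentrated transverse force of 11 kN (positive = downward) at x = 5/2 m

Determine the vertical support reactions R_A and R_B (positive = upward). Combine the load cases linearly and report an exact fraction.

Load 1 — triangular load w₀=2 kN/m (0→w₀ over full span):
  R_A = w₀L/6 = 2·10/6 = 10/3 kN
  R_B = w₀L/3 = 2·10/3 = 20/3 kN
Load 2 — point force P=11 kN at a=5/2 m (b=L-a=15/2):
  R_A = Pb/L = 11·(15/2)/10 = 33/4 kN
  R_B = Pa/L = 11·(5/2)/10 = 11/4 kN
Superposition: R_A = 139/12 kN, R_B = 113/12 kN

R_A = 139/12 kN, R_B = 113/12 kN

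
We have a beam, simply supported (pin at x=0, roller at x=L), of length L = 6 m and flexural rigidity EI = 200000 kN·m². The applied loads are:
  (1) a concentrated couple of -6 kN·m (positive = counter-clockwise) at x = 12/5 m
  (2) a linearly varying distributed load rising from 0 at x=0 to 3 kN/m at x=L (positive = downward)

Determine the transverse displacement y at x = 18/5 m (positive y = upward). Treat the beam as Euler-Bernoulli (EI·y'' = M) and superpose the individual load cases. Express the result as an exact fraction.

y(18/5) = -58077/390625000 m

Load 1 — applied couple M₀=-6 kN·m at a=12/5 m (b=L-a=18/5):
  y_1 = (M₀x³/(6L)-M₀(x-a)²/2+C₁x)/EI  [x>a] with C₁=M₀(3b²-L²)/(6L)=-12/25 = ((-6)·(18/5)³/(6·6)-(-6)·((18/5)-(12/5))²/2+(-12/25)·(18/5))/200000 = -81/3125000 m
Load 2 — triangular load w₀=3 kN/m (0→w₀ over full span):
  y_2 = -w₀x(7L⁴-10L²x²+3x⁴)/(360LEI) = -3·(18/5)·(7·6⁴-10·6²·(18/5)²+3·(18/5)⁴)/(360·6·200000) = -5994/48828125 m
Superposition: y = Σ y_i = -58077/390625000 m ≈ -0.000149 m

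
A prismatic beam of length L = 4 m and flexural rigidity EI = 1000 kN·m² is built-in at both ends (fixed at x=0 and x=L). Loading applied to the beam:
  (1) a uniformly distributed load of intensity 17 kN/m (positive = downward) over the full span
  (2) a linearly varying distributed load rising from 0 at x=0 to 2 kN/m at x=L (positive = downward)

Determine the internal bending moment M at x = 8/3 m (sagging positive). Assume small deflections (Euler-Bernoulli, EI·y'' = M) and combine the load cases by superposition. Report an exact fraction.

Load 1 — uniform load w=17 kN/m over full span:
  M_1 = wLx/2 - wL²/12 - wx²/2 = 17·4·(8/3)/2 - 17·4²/12 - 17·(8/3)²/2 = 68/9 kN·m
Load 2 — triangular load w₀=2 kN/m (0→w₀ over full span):
  M_2 = 3w₀Lx/20 - w₀L²/30 - w₀x³/(6L) = 3·2·4·(8/3)/20 - 2·4²/30 - 2·(8/3)³/(6·4) = 224/405 kN·m
Superposition: M = Σ M_i = 3284/405 kN·m ≈ 8.108642 kN·m

M(8/3) = 3284/405 kN·m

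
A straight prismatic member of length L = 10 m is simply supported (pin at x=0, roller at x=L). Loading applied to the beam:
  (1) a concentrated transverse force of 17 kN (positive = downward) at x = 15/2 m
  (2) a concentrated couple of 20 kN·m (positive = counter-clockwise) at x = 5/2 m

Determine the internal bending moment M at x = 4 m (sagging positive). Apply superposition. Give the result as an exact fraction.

M(4) = 5 kN·m

Load 1 — point force P=17 kN at a=15/2 m (b=L-a=5/2):
  M_1 = Pbx/L  [x≤a] = 17·(5/2)·4/10 = 17 kN·m
Load 2 — applied couple M₀=20 kN·m at a=5/2 m (b=L-a=15/2):
  M_2 = M₀x/L - M₀  [x>a] = 20·4/10 - 20 = -12 kN·m
Superposition: M = Σ M_i = 5 kN·m ≈ 5.000000 kN·m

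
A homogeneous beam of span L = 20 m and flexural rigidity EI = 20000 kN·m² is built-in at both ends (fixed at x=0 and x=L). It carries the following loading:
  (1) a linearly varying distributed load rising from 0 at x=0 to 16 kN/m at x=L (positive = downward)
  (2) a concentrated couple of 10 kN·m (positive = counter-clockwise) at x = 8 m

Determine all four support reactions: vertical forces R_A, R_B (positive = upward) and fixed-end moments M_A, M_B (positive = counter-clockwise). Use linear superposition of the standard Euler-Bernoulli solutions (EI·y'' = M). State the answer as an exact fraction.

R_A = 1218/25 kN, M_A = 3218/15 kN·m, R_B = 2782/25 kN, M_B = -1584/5 kN·m

Load 1 — triangular load w₀=16 kN/m (0→w₀ over full span):
  R_A = 3w₀L/20 = 3·16·20/20 = 48 kN
  M_A = w₀L²/30 = 16·20²/30 = 640/3 kN·m
  R_B = 7w₀L/20 = 7·16·20/20 = 112 kN
  M_B = -w₀L²/20 = -16·20²/20 = -320 kN·m
Load 2 — applied couple M₀=10 kN·m at a=8 m (b=L-a=12):
  R_A = 6M₀ab/L³ = 6·10·8·12/20³ = 18/25 kN
  M_A = M₀b(2a-b)/L² = 10·12·(2·8-12)/20² = 6/5 kN·m
  R_B = -6M₀ab/L³ = -6·10·8·12/20³ = -18/25 kN
  M_B = M₀a(2b-a)/L² = 10·8·(2·12-8)/20² = 16/5 kN·m
Superposition: R_A = 1218/25 kN, M_A = 3218/15 kN·m, R_B = 2782/25 kN, M_B = -1584/5 kN·m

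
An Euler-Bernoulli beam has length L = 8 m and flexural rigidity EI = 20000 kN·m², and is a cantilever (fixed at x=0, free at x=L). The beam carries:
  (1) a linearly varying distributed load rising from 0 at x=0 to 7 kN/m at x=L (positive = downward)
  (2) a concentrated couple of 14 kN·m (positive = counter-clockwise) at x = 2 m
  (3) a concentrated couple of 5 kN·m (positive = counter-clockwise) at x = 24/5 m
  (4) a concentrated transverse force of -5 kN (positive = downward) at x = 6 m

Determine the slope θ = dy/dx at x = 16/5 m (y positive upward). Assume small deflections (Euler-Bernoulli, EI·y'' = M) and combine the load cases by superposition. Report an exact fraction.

Load 1 — triangular load w₀=7 kN/m (0→w₀ over full span):
  θ_1 = (w₀Lx²/4-w₀L²x/3-w₀x⁴/(24L))/EI = (7·8·(16/5)²/4-7·8²·(16/5)/3-7·(16/5)⁴/(24·8))/20000 = -6608/390625 rad
Load 2 — applied couple M₀=14 kN·m at a=2 m (b=L-a=6):
  θ_2 = M₀a/EI  [x>a] = 14·2/20000 = 7/5000 rad
Load 3 — applied couple M₀=5 kN·m at a=24/5 m (b=L-a=16/5):
  θ_3 = M₀x/EI  [x≤a] = 5·(16/5)/20000 = 1/1250 rad
Load 4 — point force P=-5 kN at a=6 m (b=L-a=2):
  θ_4 = -Px(2a-x)/(2EI)  [x≤a] = -(-5)·(16/5)·(2·6-(16/5))/(2·20000) = 11/3125 rad
Superposition: θ = Σ θ_i = -34989/3125000 rad ≈ -0.011196 rad

θ(16/5) = -34989/3125000 rad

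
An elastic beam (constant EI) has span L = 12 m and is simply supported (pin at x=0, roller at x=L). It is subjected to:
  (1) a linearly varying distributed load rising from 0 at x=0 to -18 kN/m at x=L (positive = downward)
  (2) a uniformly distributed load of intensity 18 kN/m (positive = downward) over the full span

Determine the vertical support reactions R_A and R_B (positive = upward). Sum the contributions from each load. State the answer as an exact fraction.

Load 1 — triangular load w₀=-18 kN/m (0→w₀ over full span):
  R_A = w₀L/6 = (-18)·12/6 = -36 kN
  R_B = w₀L/3 = (-18)·12/3 = -72 kN
Load 2 — uniform load w=18 kN/m over full span:
  R_A = wL/2 = 18·12/2 = 108 kN
  R_B = wL/2 = 18·12/2 = 108 kN
Superposition: R_A = 72 kN, R_B = 36 kN

R_A = 72 kN, R_B = 36 kN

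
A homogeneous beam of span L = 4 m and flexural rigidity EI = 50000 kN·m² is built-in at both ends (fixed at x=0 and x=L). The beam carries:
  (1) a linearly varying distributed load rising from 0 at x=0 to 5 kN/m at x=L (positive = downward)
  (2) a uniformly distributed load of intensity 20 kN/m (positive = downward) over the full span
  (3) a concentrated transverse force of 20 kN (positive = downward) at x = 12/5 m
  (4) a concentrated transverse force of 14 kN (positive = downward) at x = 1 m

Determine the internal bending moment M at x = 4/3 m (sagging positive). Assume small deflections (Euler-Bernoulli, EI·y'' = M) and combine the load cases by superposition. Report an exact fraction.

Load 1 — triangular load w₀=5 kN/m (0→w₀ over full span):
  M_1 = 3w₀Lx/20 - w₀L²/30 - w₀x³/(6L) = 3·5·4·(4/3)/20 - 5·4²/30 - 5·(4/3)³/(6·4) = 68/81 kN·m
Load 2 — uniform load w=20 kN/m over full span:
  M_2 = wLx/2 - wL²/12 - wx²/2 = 20·4·(4/3)/2 - 20·4²/12 - 20·(4/3)²/2 = 80/9 kN·m
Load 3 — point force P=20 kN at a=12/5 m (b=L-a=8/5):
  M_3 = Pb²(3a+b)x/L³ - Pab²/L²  [x≤a] = 20·(8/5)²·(3·(12/5)+(8/5))·(4/3)/4³ - 20·(12/5)·(8/5)²/4² = 128/75 kN·m
Load 4 — point force P=14 kN at a=1 m (b=L-a=3):
  M_4 = Pa²(a+3b)(L-x)/L³ - Pa²b/L²  [x>a] = 14·1²·(1+3·3)·(4-(4/3))/4³ - 14·1²·3/4² = 77/24 kN·m
Superposition: M = Σ M_i = 237223/16200 kN·m ≈ 14.643395 kN·m

M(4/3) = 237223/16200 kN·m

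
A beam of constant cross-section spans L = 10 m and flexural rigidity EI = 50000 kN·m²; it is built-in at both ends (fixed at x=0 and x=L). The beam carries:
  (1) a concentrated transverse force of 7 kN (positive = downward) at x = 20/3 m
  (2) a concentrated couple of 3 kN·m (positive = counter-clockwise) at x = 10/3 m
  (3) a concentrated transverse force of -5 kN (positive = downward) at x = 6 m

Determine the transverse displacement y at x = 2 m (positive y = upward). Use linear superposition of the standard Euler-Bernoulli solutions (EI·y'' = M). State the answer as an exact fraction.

Load 1 — point force P=7 kN at a=20/3 m (b=L-a=10/3):
  y_1 = -Pb²x²(3aL-(3a+b)x)/(6L³EI)  [x≤a] = -7·(10/3)²·2²·(3·(20/3)·10-(3·(20/3)+(10/3))·2)/(6·10³·50000) = -161/1012500 m
Load 2 — applied couple M₀=3 kN·m at a=10/3 m (b=L-a=20/3):
  y_2 = (R_Ax³/6 - M_Ax²/2)/EI  [x≤a] with R_A=2/5, M_A=0 = ((2/5)·2³/6 - 0·2²/2)/50000 = 1/93750 m
Load 3 — point force P=-5 kN at a=6 m (b=L-a=4):
  y_3 = -Pb²x²(3aL-(3a+b)x)/(6L³EI)  [x≤a] = -(-5)·4²·2²·(3·6·10-(3·6+4)·2)/(6·10³·50000) = 34/234375 m
Superposition: y = Σ y_i = -83/25312500 m ≈ -0.000003 m

y(2) = -83/25312500 m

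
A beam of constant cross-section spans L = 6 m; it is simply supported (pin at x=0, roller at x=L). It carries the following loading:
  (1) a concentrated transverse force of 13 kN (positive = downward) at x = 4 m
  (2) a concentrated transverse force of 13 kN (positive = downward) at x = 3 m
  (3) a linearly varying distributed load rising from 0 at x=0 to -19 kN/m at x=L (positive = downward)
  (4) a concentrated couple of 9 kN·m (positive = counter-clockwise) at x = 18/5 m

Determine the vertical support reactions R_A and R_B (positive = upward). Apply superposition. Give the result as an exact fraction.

R_A = -20/3 kN, R_B = -73/3 kN

Load 1 — point force P=13 kN at a=4 m (b=L-a=2):
  R_A = Pb/L = 13·2/6 = 13/3 kN
  R_B = Pa/L = 13·4/6 = 26/3 kN
Load 2 — point force P=13 kN at a=3 m (b=L-a=3):
  R_A = Pb/L = 13·3/6 = 13/2 kN
  R_B = Pa/L = 13·3/6 = 13/2 kN
Load 3 — triangular load w₀=-19 kN/m (0→w₀ over full span):
  R_A = w₀L/6 = (-19)·6/6 = -19 kN
  R_B = w₀L/3 = (-19)·6/3 = -38 kN
Load 4 — applied couple M₀=9 kN·m at a=18/5 m (b=L-a=12/5):
  R_A = M₀/L = 9/6 = 3/2 kN
  R_B = -M₀/L = -9/6 = -3/2 kN
Superposition: R_A = -20/3 kN, R_B = -73/3 kN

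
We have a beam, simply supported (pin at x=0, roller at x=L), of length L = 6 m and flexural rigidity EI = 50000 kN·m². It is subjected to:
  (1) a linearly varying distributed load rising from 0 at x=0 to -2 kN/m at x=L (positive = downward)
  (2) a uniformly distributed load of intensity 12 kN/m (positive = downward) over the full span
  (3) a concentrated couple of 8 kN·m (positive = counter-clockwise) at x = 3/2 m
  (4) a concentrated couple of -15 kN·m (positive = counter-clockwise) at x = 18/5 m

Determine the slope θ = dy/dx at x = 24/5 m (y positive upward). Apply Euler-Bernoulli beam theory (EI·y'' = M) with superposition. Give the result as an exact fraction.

Load 1 — triangular load w₀=-2 kN/m (0→w₀ over full span):
  θ_1 = -w₀(7L⁴-30L²x²+15x⁴)/(360LEI) = -(-2)·(7·6⁴-30·6²·(24/5)²+15·(24/5)⁴)/(360·6·50000) = -2271/15625000 rad
Load 2 — uniform load w=12 kN/m over full span:
  θ_2 = -w(L³-6Lx²+4x³)/(24EI) = -12·(6³-6·6·(24/5)²+4·(24/5)³)/(24·50000) = 2673/1562500 rad
Load 3 — applied couple M₀=8 kN·m at a=3/2 m (b=L-a=9/2):
  θ_3 = (M₀x²/(2L)-M₀(x-a)+C₁)/EI  [x>a] with C₁=M₀(3b²-L²)/(6L)=11/2 = (8·(24/5)²/(2·6)-8·((24/5)-(3/2))+(11/2))/50000 = -277/2500000 rad
Load 4 — applied couple M₀=-15 kN·m at a=18/5 m (b=L-a=12/5):
  θ_4 = (M₀x²/(2L)-M₀(x-a)+C₁)/EI  [x>a] with C₁=M₀(3b²-L²)/(6L)=39/5 = ((-15)·(24/5)²/(2·6)-(-15)·((24/5)-(18/5))+(39/5))/50000 = -3/50000 rad
Superposition: θ = Σ θ_i = 87161/62500000 rad ≈ 0.001395 rad

θ(24/5) = 87161/62500000 rad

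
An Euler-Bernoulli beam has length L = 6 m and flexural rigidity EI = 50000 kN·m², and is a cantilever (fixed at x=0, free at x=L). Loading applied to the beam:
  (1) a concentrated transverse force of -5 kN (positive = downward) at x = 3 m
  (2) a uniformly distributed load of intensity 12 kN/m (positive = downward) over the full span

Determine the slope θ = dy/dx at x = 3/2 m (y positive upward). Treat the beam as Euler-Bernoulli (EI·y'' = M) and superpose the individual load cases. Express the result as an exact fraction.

Load 1 — point force P=-5 kN at a=3 m (b=L-a=3):
  θ_1 = -Px(2a-x)/(2EI)  [x≤a] = -(-5)·(3/2)·(2·3-(3/2))/(2·50000) = 27/80000 rad
Load 2 — uniform load w=12 kN/m over full span:
  θ_2 = -wx(x²-3Lx+3L²)/(6EI) = -12·(3/2)·((3/2)²-3·6·(3/2)+3·6²)/(6·50000) = -999/200000 rad
Superposition: θ = Σ θ_i = -1863/400000 rad ≈ -0.004658 rad

θ(3/2) = -1863/400000 rad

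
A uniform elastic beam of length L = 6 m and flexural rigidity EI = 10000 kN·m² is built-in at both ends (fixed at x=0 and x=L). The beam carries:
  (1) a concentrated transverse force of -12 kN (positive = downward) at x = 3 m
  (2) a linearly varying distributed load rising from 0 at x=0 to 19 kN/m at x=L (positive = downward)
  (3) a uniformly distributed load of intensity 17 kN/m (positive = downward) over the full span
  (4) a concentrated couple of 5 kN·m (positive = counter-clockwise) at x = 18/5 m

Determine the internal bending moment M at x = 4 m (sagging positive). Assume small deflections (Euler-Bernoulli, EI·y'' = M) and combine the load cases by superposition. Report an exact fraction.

M(4) = 1081/45 kN·m

Load 1 — point force P=-12 kN at a=3 m (b=L-a=3):
  M_1 = Pa²(a+3b)(L-x)/L³ - Pa²b/L²  [x>a] = (-12)·3²·(3+3·3)·(6-4)/6³ - (-12)·3²·3/6² = -3 kN·m
Load 2 — triangular load w₀=19 kN/m (0→w₀ over full span):
  M_2 = 3w₀Lx/20 - w₀L²/30 - w₀x³/(6L) = 3·19·6·4/20 - 19·6²/30 - 19·4³/(6·6) = 532/45 kN·m
Load 3 — uniform load w=17 kN/m over full span:
  M_3 = wLx/2 - wL²/12 - wx²/2 = 17·6·4/2 - 17·6²/12 - 17·4²/2 = 17 kN·m
Load 4 — applied couple M₀=5 kN·m at a=18/5 m (b=L-a=12/5):
  M_4 = R_Ax - M_A - M₀  [x>a] with R_A=6/5, M_A=8/5 = (6/5)·4 - (8/5) - 5 = -9/5 kN·m
Superposition: M = Σ M_i = 1081/45 kN·m ≈ 24.022222 kN·m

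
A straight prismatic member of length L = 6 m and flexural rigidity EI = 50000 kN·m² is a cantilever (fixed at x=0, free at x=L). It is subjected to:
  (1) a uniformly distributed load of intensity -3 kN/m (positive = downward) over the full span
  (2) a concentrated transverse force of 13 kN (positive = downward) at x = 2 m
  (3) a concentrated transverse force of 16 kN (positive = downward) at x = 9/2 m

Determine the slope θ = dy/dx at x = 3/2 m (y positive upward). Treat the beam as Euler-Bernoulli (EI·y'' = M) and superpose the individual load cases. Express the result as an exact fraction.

θ(3/2) = -831/800000 rad

Load 1 — uniform load w=-3 kN/m over full span:
  θ_1 = -wx(x²-3Lx+3L²)/(6EI) = -(-3)·(3/2)·((3/2)²-3·6·(3/2)+3·6²)/(6·50000) = 999/800000 rad
Load 2 — point force P=13 kN at a=2 m (b=L-a=4):
  θ_2 = -Px(2a-x)/(2EI)  [x≤a] = -13·(3/2)·(2·2-(3/2))/(2·50000) = -39/80000 rad
Load 3 — point force P=16 kN at a=9/2 m (b=L-a=3/2):
  θ_3 = -Px(2a-x)/(2EI)  [x≤a] = -16·(3/2)·(2·(9/2)-(3/2))/(2·50000) = -9/5000 rad
Superposition: θ = Σ θ_i = -831/800000 rad ≈ -0.001039 rad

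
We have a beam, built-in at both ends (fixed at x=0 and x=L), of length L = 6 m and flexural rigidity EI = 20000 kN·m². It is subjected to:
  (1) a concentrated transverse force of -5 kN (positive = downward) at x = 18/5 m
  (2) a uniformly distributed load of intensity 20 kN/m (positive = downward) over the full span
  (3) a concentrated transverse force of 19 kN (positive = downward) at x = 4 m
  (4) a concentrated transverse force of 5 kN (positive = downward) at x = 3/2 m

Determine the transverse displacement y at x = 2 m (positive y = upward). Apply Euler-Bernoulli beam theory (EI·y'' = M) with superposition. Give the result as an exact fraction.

y(2) = -511577/162000000 m

Load 1 — point force P=-5 kN at a=18/5 m (b=L-a=12/5):
  y_1 = -Pb²x²(3aL-(3a+b)x)/(6L³EI)  [x≤a] = -(-5)·(12/5)²·2²·(3·(18/5)·6-(3·(18/5)+(12/5))·2)/(6·6³·20000) = 8/46875 m
Load 2 — uniform load w=20 kN/m over full span:
  y_2 = -wx²(L-x)²/(24EI) = -20·2²·(6-2)²/(24·20000) = -1/375 m
Load 3 — point force P=19 kN at a=4 m (b=L-a=2):
  y_3 = -Pb²x²(3aL-(3a+b)x)/(6L³EI)  [x≤a] = -19·2²·2²·(3·4·6-(3·4+2)·2)/(6·6³·20000) = -209/405000 m
Load 4 — point force P=5 kN at a=3/2 m (b=L-a=9/2):
  y_4 = -Pa²(L-x)²(3bL-(3b+a)(L-x))/(6L³EI)  [x>a] = -5·(3/2)²·(6-2)²·(3·(9/2)·6-(3·(9/2)+(3/2))·(6-2))/(6·6³·20000) = -7/48000 m
Superposition: y = Σ y_i = -511577/162000000 m ≈ -0.003158 m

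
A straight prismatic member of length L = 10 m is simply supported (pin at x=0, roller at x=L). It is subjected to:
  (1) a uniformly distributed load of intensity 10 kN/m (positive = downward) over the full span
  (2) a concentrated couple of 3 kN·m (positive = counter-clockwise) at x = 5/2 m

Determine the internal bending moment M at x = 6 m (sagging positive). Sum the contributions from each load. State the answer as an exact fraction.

M(6) = 594/5 kN·m

Load 1 — uniform load w=10 kN/m over full span:
  M_1 = wx(L-x)/2 = 10·6·(10-6)/2 = 120 kN·m
Load 2 — applied couple M₀=3 kN·m at a=5/2 m (b=L-a=15/2):
  M_2 = M₀x/L - M₀  [x>a] = 3·6/10 - 3 = -6/5 kN·m
Superposition: M = Σ M_i = 594/5 kN·m ≈ 118.800000 kN·m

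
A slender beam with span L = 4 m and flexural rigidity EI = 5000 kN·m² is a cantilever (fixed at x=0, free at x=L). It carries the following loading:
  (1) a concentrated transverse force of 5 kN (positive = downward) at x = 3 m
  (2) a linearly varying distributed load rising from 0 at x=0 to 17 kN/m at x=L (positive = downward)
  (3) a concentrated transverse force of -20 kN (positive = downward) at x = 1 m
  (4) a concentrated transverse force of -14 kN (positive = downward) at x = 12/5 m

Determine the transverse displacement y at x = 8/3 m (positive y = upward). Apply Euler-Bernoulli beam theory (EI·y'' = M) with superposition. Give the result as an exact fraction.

y(8/3) = -7227259/227812500 m

Load 1 — point force P=5 kN at a=3 m (b=L-a=1):
  y_1 = -Px²(3a-x)/(6EI)  [x≤a] = -5·(8/3)²·(3·3-(8/3))/(6·5000) = -76/10125 m
Load 2 — triangular load w₀=17 kN/m (0→w₀ over full span):
  y_2 = (w₀Lx³/12-w₀L²x²/6-w₀x⁵/(120L))/EI = (17·4·(8/3)³/12-17·4²·(8/3)²/6-17·(8/3)⁵/(120·4))/5000 = -100096/2278125 m
Load 3 — point force P=-20 kN at a=1 m (b=L-a=3):
  y_3 = -Pa²(3x-a)/(6EI)  [x>a] = -(-20)·1²·(3·(8/3)-1)/(6·5000) = 7/1500 m
Load 4 — point force P=-14 kN at a=12/5 m (b=L-a=8/5):
  y_4 = -Pa²(3x-a)/(6EI)  [x>a] = -(-14)·(12/5)²·(3·(8/3)-(12/5))/(6·5000) = 1176/78125 m
Superposition: y = Σ y_i = -7227259/227812500 m ≈ -0.031725 m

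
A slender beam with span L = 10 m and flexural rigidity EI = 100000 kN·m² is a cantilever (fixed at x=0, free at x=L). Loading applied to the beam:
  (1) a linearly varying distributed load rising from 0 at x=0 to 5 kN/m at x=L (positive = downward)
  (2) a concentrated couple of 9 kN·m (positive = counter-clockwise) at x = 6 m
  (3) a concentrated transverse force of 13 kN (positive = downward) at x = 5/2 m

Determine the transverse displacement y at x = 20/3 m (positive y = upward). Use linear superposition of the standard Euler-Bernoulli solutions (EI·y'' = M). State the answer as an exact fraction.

y(20/3) = -29894653/1166400000 m

Load 1 — triangular load w₀=5 kN/m (0→w₀ over full span):
  y_1 = (w₀Lx³/12-w₀L²x²/6-w₀x⁵/(120L))/EI = (5·10·(20/3)³/12-5·10²·(20/3)²/6-5·(20/3)⁵/(120·10))/100000 = -92/3645 m
Load 2 — applied couple M₀=9 kN·m at a=6 m (b=L-a=4):
  y_2 = M₀a(2x-a)/(2EI)  [x>a] = 9·6·(2·(20/3)-6)/(2·100000) = 99/50000 m
Load 3 — point force P=13 kN at a=5/2 m (b=L-a=15/2):
  y_3 = -Pa²(3x-a)/(6EI)  [x>a] = -13·(5/2)²·(3·(20/3)-(5/2))/(6·100000) = -91/38400 m
Superposition: y = Σ y_i = -29894653/1166400000 m ≈ -0.025630 m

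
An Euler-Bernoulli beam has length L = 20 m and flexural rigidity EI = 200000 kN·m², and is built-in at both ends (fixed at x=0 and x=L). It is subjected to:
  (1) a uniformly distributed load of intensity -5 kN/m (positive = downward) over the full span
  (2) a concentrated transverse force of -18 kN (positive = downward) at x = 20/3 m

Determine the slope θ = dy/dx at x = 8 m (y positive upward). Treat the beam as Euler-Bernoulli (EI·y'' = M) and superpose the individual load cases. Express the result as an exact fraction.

θ(8) = 11/12500 rad

Load 1 — uniform load w=-5 kN/m over full span:
  θ_1 = -wx(L-x)(L-2x)/(12EI) = -(-5)·8·(20-8)·(20-2·8)/(12·200000) = 1/1250 rad
Load 2 — point force P=-18 kN at a=20/3 m (b=L-a=40/3):
  θ_2 = Pa²(L-x)(2bL-(3b+a)(L-x))/(2L³EI)  [x>a] = (-18)·(20/3)²·(20-8)·(2·(40/3)·20-(3·(40/3)+(20/3))·(20-8))/(2·20³·200000) = 1/12500 rad
Superposition: θ = Σ θ_i = 11/12500 rad ≈ 0.000880 rad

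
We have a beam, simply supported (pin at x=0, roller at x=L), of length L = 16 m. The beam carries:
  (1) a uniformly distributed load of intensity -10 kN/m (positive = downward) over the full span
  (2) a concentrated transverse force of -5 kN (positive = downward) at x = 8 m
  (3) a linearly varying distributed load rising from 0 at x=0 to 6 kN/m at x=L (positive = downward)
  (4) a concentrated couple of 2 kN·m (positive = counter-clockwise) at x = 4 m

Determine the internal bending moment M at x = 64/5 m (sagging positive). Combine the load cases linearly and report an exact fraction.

M(64/5) = -17434/125 kN·m

Load 1 — uniform load w=-10 kN/m over full span:
  M_1 = wx(L-x)/2 = (-10)·(64/5)·(16-(64/5))/2 = -1024/5 kN·m
Load 2 — point force P=-5 kN at a=8 m (b=L-a=8):
  M_2 = Pa(L-x)/L  [x>a] = (-5)·8·(16-(64/5))/16 = -8 kN·m
Load 3 — triangular load w₀=6 kN/m (0→w₀ over full span):
  M_3 = w₀Lx/6 - w₀x³/(6L) = 6·16·(64/5)/6 - 6·(64/5)³/(6·16) = 9216/125 kN·m
Load 4 — applied couple M₀=2 kN·m at a=4 m (b=L-a=12):
  M_4 = M₀x/L - M₀  [x>a] = 2·(64/5)/16 - 2 = -2/5 kN·m
Superposition: M = Σ M_i = -17434/125 kN·m ≈ -139.472000 kN·m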